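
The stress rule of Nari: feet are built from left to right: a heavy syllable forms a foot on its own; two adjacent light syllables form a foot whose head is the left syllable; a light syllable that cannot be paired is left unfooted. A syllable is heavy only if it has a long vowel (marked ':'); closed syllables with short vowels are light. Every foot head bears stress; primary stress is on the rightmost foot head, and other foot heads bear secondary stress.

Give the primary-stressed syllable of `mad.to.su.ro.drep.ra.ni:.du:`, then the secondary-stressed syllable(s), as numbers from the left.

Weights: 1 mad L, 2 to L, 3 su L, 4 ro L, 5 drep L, 6 ra L, 7 ni: H, 8 du: H.
Parse left to right (heavy = foot alone; LL = one foot; stranded L unfooted): (ˈmad.to) (ˈsu.ro) (ˈdrep.ra) (ˈni:) (ˈdu:).
Foot heads: 1, 3, 5, 7, 8.
Primary stress on the rightmost head = syllable 8.
Secondary stress on 1, 3, 5, 7: ˌmad.to.ˌsu.ro.ˌdrep.ra.ˌni:.ˈdu:.

primary 8, secondary 1, 3, 5, 7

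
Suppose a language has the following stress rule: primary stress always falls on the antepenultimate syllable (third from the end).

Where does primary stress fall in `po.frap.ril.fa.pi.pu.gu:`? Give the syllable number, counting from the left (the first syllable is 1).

5

The word has 7 syllables; the antepenultimate syllable (third from the end) is syllable 5 (pi).
Primary stress: syllable 5 → po.frap.ril.fa.ˈpi.pu.gu:.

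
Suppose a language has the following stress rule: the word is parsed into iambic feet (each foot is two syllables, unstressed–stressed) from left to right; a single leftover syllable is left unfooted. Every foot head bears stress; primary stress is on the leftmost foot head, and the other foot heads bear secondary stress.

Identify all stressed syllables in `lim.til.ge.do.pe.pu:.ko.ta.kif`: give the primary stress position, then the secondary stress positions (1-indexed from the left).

primary 2, secondary 4, 6, 8

Parse left to right into iambic (σˈσ) feet: (lim.ˈtil) (ge.ˈdo) (pe.ˈpu:) (ko.ˈta) kif. Syllable 9 is left unfooted.
Foot heads (stressed positions): 2, 4, 6, 8.
End Rule Leftmost: primary stress on the leftmost head = syllable 2.
Secondary stress on 4, 6, 8: lim.ˈtil.ge.ˌdo.pe.ˌpu:.ko.ˌta.kif.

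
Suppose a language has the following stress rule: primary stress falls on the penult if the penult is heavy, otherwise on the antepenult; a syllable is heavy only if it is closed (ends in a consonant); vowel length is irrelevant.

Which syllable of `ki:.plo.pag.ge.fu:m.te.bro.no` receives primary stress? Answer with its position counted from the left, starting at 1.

6

Weights: 6 te L, 7 bro L, 8 no L.
The penult (syllable 7, bro) is light, so stress falls on the antepenult (syllable 6, te).
Primary stress: syllable 6 → ki:.plo.pag.ge.fu:m.ˈte.bro.no.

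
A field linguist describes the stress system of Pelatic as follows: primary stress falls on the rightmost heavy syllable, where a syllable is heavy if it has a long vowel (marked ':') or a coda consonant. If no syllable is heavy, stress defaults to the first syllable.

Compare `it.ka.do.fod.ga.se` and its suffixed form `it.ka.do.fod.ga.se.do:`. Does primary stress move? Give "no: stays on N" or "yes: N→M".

yes: 4→7

Base `it.ka.do.fod.ga.se` (6 syllables):
  Weights: 1 it H, 2 ka L, 3 do L, 4 fod H, 5 ga L, 6 se L.
  Heavy syllables in the domain: 1, 4. The rightmost is syllable 4 (fod).
  → primary stress on syllable 4.
Suffixed `it.ka.do.fod.ga.se.do:` (7 syllables):
  Weights: 1 it H, 2 ka L, 3 do L, 4 fod H, 5 ga L, 6 se L, 7 do: H.
  Heavy syllables in the domain: 1, 4, 7. The rightmost is syllable 7 (do:).
  → primary stress on syllable 7.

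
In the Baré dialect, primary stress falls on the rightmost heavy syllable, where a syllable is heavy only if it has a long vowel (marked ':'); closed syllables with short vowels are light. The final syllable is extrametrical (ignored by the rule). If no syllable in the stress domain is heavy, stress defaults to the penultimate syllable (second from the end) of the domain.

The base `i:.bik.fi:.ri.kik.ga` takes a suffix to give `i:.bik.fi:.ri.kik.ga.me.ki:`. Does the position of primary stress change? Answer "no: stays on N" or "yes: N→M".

no: stays on 3

Base `i:.bik.fi:.ri.kik.ga` (6 syllables):
  The final syllable (6, ga) is extrametrical; the stress domain is syllables 1–5.
  Weights: 1 i: H, 2 bik L, 3 fi: H, 4 ri L, 5 kik L.
  Heavy syllables in the domain: 1, 3. The rightmost is syllable 3 (fi:).
  → primary stress on syllable 3.
Suffixed `i:.bik.fi:.ri.kik.ga.me.ki:` (8 syllables):
  The final syllable (8, ki:) is extrametrical; the stress domain is syllables 1–7.
  Weights: 1 i: H, 2 bik L, 3 fi: H, 4 ri L, 5 kik L, 6 ga L, 7 me L.
  Heavy syllables in the domain: 1, 3. The rightmost is syllable 3 (fi:).
  → primary stress on syllable 3.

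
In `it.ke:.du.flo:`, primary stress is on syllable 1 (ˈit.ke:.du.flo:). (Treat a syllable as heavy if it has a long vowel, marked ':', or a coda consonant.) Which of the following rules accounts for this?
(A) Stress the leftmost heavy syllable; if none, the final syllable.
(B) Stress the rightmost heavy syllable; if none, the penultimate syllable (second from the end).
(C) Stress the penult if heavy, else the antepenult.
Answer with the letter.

Rule A → syllable 1 ✓.
Rule B → syllable 4 (observed: 1).
Rule C → syllable 2 (observed: 1).

A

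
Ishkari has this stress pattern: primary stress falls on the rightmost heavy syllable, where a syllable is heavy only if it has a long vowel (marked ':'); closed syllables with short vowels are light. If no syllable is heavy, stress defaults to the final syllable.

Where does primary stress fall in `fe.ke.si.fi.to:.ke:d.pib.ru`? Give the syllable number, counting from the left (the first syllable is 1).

Weights: 1 fe L, 2 ke L, 3 si L, 4 fi L, 5 to: H, 6 ke:d H, 7 pib L, 8 ru L.
Heavy syllables in the domain: 5, 6. The rightmost is syllable 6 (ke:d).
Primary stress: syllable 6 → fe.ke.si.fi.to:.ˈke:d.pib.ru.

6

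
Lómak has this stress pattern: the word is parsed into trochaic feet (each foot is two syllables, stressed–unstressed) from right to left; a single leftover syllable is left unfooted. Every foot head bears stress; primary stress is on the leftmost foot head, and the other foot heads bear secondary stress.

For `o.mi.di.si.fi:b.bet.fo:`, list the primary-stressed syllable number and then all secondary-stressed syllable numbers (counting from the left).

Parse right to left into trochaic (ˈσσ) feet: o (ˈmi.di) (ˈsi.fi:b) (ˈbet.fo:). Syllable 1 is left unfooted.
Foot heads (stressed positions): 2, 4, 6.
End Rule Leftmost: primary stress on the leftmost head = syllable 2.
Secondary stress on 4, 6: o.ˈmi.di.ˌsi.fi:b.ˌbet.fo:.

primary 2, secondary 4, 6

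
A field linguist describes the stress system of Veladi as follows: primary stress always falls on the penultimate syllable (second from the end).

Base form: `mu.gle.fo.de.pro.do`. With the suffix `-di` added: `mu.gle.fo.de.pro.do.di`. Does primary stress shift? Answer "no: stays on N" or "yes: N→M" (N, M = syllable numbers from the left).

Base `mu.gle.fo.de.pro.do` (6 syllables):
  The word has 6 syllables; the penultimate syllable (second from the end) is syllable 5 (pro).
  → primary stress on syllable 5.
Suffixed `mu.gle.fo.de.pro.do.di` (7 syllables):
  The word has 7 syllables; the penultimate syllable (second from the end) is syllable 6 (do).
  → primary stress on syllable 6.

yes: 5→6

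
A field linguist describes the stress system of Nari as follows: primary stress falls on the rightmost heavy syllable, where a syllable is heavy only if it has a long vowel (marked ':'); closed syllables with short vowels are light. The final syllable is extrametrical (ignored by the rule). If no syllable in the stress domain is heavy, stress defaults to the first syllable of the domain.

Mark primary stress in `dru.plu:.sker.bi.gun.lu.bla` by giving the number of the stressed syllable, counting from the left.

The final syllable (7, bla) is extrametrical; the stress domain is syllables 1–6.
Weights: 1 dru L, 2 plu: H, 3 sker L, 4 bi L, 5 gun L, 6 lu L.
Heavy syllables in the domain: 2. The rightmost is syllable 2 (plu:).
Primary stress: syllable 2 → dru.ˈplu:.sker.bi.gun.lu.bla.

2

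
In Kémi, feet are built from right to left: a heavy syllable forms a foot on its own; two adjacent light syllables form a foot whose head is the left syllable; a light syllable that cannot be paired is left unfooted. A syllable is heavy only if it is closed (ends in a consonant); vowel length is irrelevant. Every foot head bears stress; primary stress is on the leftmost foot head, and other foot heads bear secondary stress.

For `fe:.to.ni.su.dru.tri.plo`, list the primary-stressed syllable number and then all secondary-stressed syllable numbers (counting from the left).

primary 2, secondary 4, 6

Weights: 1 fe: L, 2 to L, 3 ni L, 4 su L, 5 dru L, 6 tri L, 7 plo L.
Parse right to left (heavy = foot alone; LL = one foot; stranded L unfooted): fe: (ˈto.ni) (ˈsu.dru) (ˈtri.plo).
Foot heads: 2, 4, 6.
Primary stress on the leftmost head = syllable 2.
Secondary stress on 4, 6: fe:.ˈto.ni.ˌsu.dru.ˌtri.plo.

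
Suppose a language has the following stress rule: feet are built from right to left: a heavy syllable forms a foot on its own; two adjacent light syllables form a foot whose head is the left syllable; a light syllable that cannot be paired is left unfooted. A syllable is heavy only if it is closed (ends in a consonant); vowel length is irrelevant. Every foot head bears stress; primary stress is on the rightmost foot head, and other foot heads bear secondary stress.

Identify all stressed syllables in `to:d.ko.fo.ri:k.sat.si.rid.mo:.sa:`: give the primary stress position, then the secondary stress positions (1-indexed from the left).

Weights: 1 to:d H, 2 ko L, 3 fo L, 4 ri:k H, 5 sat H, 6 si L, 7 rid H, 8 mo: L, 9 sa: L.
Parse right to left (heavy = foot alone; LL = one foot; stranded L unfooted): (ˈto:d) (ˈko.fo) (ˈri:k) (ˈsat) si (ˈrid) (ˈmo:.sa:).
Foot heads: 1, 2, 4, 5, 7, 8.
Primary stress on the rightmost head = syllable 8.
Secondary stress on 1, 2, 4, 5, 7: ˌto:d.ˌko.fo.ˌri:k.ˌsat.si.ˌrid.ˈmo:.sa:.

primary 8, secondary 1, 2, 4, 5, 7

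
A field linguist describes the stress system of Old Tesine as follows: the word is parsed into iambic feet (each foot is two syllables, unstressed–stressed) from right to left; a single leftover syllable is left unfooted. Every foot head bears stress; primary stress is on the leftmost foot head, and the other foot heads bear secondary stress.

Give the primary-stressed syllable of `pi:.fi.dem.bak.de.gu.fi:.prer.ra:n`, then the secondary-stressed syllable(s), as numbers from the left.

primary 3, secondary 5, 7, 9

Parse right to left into iambic (σˈσ) feet: pi: (fi.ˈdem) (bak.ˈde) (gu.ˈfi:) (prer.ˈra:n). Syllable 1 is left unfooted.
Foot heads (stressed positions): 3, 5, 7, 9.
End Rule Leftmost: primary stress on the leftmost head = syllable 3.
Secondary stress on 5, 7, 9: pi:.fi.ˈdem.bak.ˌde.gu.ˌfi:.prer.ˌra:n.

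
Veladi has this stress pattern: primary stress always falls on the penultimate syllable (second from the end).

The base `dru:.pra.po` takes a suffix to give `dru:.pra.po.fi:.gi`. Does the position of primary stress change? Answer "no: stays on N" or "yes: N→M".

Base `dru:.pra.po` (3 syllables):
  The word has 3 syllables; the penultimate syllable (second from the end) is syllable 2 (pra).
  → primary stress on syllable 2.
Suffixed `dru:.pra.po.fi:.gi` (5 syllables):
  The word has 5 syllables; the penultimate syllable (second from the end) is syllable 4 (fi:).
  → primary stress on syllable 4.

yes: 2→4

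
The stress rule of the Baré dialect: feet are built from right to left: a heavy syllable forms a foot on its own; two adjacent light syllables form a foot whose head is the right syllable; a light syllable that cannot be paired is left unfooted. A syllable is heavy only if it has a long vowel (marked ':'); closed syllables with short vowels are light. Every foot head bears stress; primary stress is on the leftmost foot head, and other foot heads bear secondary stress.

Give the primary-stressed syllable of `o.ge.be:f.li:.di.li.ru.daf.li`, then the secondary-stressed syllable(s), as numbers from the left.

primary 2, secondary 3, 4, 7, 9

Weights: 1 o L, 2 ge L, 3 be:f H, 4 li: H, 5 di L, 6 li L, 7 ru L, 8 daf L, 9 li L.
Parse right to left (heavy = foot alone; LL = one foot; stranded L unfooted): (o.ˈge) (ˈbe:f) (ˈli:) di (li.ˈru) (daf.ˈli).
Foot heads: 2, 3, 4, 7, 9.
Primary stress on the leftmost head = syllable 2.
Secondary stress on 3, 4, 7, 9: o.ˈge.ˌbe:f.ˌli:.di.li.ˌru.daf.ˌli.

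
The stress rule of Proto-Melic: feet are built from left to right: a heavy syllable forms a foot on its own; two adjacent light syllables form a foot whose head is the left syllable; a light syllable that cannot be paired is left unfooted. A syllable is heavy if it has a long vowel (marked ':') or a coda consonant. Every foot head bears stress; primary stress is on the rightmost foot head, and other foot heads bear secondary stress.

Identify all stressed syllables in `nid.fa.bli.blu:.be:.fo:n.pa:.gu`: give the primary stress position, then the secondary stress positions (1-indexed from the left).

Weights: 1 nid H, 2 fa L, 3 bli L, 4 blu: H, 5 be: H, 6 fo:n H, 7 pa: H, 8 gu L.
Parse left to right (heavy = foot alone; LL = one foot; stranded L unfooted): (ˈnid) (ˈfa.bli) (ˈblu:) (ˈbe:) (ˈfo:n) (ˈpa:) gu.
Foot heads: 1, 2, 4, 5, 6, 7.
Primary stress on the rightmost head = syllable 7.
Secondary stress on 1, 2, 4, 5, 6: ˌnid.ˌfa.bli.ˌblu:.ˌbe:.ˌfo:n.ˈpa:.gu.

primary 7, secondary 1, 2, 4, 5, 6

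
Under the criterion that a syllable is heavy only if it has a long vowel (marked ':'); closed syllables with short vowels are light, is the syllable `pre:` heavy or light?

heavy

`pre:`: long vowel, open (no coda). Long vowel → heavy.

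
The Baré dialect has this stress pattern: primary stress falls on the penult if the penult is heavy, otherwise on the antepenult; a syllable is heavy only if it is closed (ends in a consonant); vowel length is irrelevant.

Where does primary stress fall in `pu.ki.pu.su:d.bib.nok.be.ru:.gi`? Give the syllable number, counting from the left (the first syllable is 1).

Weights: 7 be L, 8 ru: L, 9 gi L.
The penult (syllable 8, ru:) is light, so stress falls on the antepenult (syllable 7, be).
Primary stress: syllable 7 → pu.ki.pu.su:d.bib.nok.ˈbe.ru:.gi.

7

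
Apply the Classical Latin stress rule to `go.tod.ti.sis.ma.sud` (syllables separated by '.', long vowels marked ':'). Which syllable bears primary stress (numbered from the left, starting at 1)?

Classical Latin: stress the penult if heavy (long vowel or closed), else the antepenult.
Weights: 4 sis H, 5 ma L, 6 sud H.
The penult (syllable 5, ma) is light, so stress falls on the antepenult (syllable 4, sis).
Stress on syllable 4: go.tod.ti.ˈsis.ma.sud.

4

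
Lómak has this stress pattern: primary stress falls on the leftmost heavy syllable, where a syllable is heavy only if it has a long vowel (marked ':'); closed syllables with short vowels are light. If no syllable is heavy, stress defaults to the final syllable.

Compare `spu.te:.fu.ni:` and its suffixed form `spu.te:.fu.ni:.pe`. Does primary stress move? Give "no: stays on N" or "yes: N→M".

no: stays on 2

Base `spu.te:.fu.ni:` (4 syllables):
  Weights: 1 spu L, 2 te: H, 3 fu L, 4 ni: H.
  Heavy syllables in the domain: 2, 4. The leftmost is syllable 2 (te:).
  → primary stress on syllable 2.
Suffixed `spu.te:.fu.ni:.pe` (5 syllables):
  Weights: 1 spu L, 2 te: H, 3 fu L, 4 ni: H, 5 pe L.
  Heavy syllables in the domain: 2, 4. The leftmost is syllable 2 (te:).
  → primary stress on syllable 2.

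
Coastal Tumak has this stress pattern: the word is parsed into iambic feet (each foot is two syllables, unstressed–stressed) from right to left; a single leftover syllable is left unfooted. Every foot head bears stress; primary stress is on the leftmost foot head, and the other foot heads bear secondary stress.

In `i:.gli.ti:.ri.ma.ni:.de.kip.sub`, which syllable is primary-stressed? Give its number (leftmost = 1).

Parse right to left into iambic (σˈσ) feet: i: (gli.ˈti:) (ri.ˈma) (ni:.ˈde) (kip.ˈsub). Syllable 1 is left unfooted.
Foot heads (stressed positions): 3, 5, 7, 9.
End Rule Leftmost: primary stress on the leftmost head = syllable 3.
Primary stress: syllable 3 → i:.gli.ˈti:.ri.ma.ni:.de.kip.sub.

3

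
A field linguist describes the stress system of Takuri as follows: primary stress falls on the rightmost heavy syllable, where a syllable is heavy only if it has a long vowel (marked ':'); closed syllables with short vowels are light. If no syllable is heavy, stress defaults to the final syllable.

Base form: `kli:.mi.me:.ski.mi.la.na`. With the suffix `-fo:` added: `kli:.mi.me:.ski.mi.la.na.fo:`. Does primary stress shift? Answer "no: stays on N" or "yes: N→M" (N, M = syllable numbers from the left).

yes: 3→8

Base `kli:.mi.me:.ski.mi.la.na` (7 syllables):
  Weights: 1 kli: H, 2 mi L, 3 me: H, 4 ski L, 5 mi L, 6 la L, 7 na L.
  Heavy syllables in the domain: 1, 3. The rightmost is syllable 3 (me:).
  → primary stress on syllable 3.
Suffixed `kli:.mi.me:.ski.mi.la.na.fo:` (8 syllables):
  Weights: 1 kli: H, 2 mi L, 3 me: H, 4 ski L, 5 mi L, 6 la L, 7 na L, 8 fo: H.
  Heavy syllables in the domain: 1, 3, 8. The rightmost is syllable 8 (fo:).
  → primary stress on syllable 8.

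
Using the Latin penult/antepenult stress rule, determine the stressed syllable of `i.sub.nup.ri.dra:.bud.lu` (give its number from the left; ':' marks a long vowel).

6

Classical Latin: stress the penult if heavy (long vowel or closed), else the antepenult.
Weights: 5 dra: H, 6 bud H, 7 lu L.
The penult (syllable 6, bud) is heavy, so it takes stress.
Stress on syllable 6: i.sub.nup.ri.dra:.ˈbud.lu.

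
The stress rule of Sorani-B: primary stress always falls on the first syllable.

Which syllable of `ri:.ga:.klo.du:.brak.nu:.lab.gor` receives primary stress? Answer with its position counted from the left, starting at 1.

1

The word has 8 syllables; the first syllable is syllable 1 (ri:).
Primary stress: syllable 1 → ˈri:.ga:.klo.du:.brak.nu:.lab.gor.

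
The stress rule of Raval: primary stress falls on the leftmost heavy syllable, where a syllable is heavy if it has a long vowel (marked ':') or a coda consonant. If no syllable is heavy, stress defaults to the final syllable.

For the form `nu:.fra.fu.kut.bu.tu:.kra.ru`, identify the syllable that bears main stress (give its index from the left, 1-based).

1

Weights: 1 nu: H, 2 fra L, 3 fu L, 4 kut H, 5 bu L, 6 tu: H, 7 kra L, 8 ru L.
Heavy syllables in the domain: 1, 4, 6. The leftmost is syllable 1 (nu:).
Primary stress: syllable 1 → ˈnu:.fra.fu.kut.bu.tu:.kra.ru.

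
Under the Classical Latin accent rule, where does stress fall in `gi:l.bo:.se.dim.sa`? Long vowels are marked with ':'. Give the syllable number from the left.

Classical Latin: stress the penult if heavy (long vowel or closed), else the antepenult.
Weights: 3 se L, 4 dim H, 5 sa L.
The penult (syllable 4, dim) is heavy, so it takes stress.
Stress on syllable 4: gi:l.bo:.se.ˈdim.sa.

4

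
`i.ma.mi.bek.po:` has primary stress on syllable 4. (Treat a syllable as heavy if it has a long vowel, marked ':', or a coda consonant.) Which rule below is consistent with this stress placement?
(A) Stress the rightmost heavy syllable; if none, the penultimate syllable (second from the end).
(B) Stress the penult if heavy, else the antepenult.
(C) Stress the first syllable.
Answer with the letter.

Rule A → syllable 5 (observed: 4).
Rule B → syllable 4 ✓.
Rule C → syllable 1 (observed: 4).

B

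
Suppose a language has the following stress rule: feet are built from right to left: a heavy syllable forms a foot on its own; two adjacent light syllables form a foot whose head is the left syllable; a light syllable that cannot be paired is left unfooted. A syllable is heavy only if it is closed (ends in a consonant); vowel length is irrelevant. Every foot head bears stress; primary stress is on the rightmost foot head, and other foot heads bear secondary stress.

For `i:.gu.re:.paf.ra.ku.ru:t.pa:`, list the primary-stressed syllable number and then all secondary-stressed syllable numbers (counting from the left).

primary 7, secondary 2, 4, 5

Weights: 1 i: L, 2 gu L, 3 re: L, 4 paf H, 5 ra L, 6 ku L, 7 ru:t H, 8 pa: L.
Parse right to left (heavy = foot alone; LL = one foot; stranded L unfooted): i: (ˈgu.re:) (ˈpaf) (ˈra.ku) (ˈru:t) pa:.
Foot heads: 2, 4, 5, 7.
Primary stress on the rightmost head = syllable 7.
Secondary stress on 2, 4, 5: i:.ˌgu.re:.ˌpaf.ˌra.ku.ˈru:t.pa:.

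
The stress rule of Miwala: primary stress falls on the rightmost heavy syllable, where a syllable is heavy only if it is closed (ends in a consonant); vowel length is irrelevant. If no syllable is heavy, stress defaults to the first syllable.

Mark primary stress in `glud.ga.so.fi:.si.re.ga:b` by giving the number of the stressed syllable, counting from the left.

Weights: 1 glud H, 2 ga L, 3 so L, 4 fi: L, 5 si L, 6 re L, 7 ga:b H.
Heavy syllables in the domain: 1, 7. The rightmost is syllable 7 (ga:b).
Primary stress: syllable 7 → glud.ga.so.fi:.si.re.ˈga:b.

7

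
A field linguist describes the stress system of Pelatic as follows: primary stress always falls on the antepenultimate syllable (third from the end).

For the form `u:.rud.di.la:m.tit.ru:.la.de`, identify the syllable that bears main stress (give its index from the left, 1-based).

The word has 8 syllables; the antepenultimate syllable (third from the end) is syllable 6 (ru:).
Primary stress: syllable 6 → u:.rud.di.la:m.tit.ˈru:.la.de.

6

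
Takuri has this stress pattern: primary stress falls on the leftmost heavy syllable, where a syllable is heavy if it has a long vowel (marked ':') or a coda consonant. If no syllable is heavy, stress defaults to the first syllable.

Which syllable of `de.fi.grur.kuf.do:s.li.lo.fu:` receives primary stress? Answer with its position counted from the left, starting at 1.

3

Weights: 1 de L, 2 fi L, 3 grur H, 4 kuf H, 5 do:s H, 6 li L, 7 lo L, 8 fu: H.
Heavy syllables in the domain: 3, 4, 5, 8. The leftmost is syllable 3 (grur).
Primary stress: syllable 3 → de.fi.ˈgrur.kuf.do:s.li.lo.fu:.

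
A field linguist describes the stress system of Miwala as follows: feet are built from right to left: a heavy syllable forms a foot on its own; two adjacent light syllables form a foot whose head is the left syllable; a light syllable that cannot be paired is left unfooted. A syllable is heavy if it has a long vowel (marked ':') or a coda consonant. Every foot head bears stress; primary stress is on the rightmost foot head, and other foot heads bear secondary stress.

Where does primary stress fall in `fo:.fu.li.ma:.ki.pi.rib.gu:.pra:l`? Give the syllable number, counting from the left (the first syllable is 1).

9

Weights: 1 fo: H, 2 fu L, 3 li L, 4 ma: H, 5 ki L, 6 pi L, 7 rib H, 8 gu: H, 9 pra:l H.
Parse right to left (heavy = foot alone; LL = one foot; stranded L unfooted): (ˈfo:) (ˈfu.li) (ˈma:) (ˈki.pi) (ˈrib) (ˈgu:) (ˈpra:l).
Foot heads: 1, 2, 4, 5, 7, 8, 9.
Primary stress on the rightmost head = syllable 9.
Primary stress: syllable 9 → fo:.fu.li.ma:.ki.pi.rib.gu:.ˈpra:l.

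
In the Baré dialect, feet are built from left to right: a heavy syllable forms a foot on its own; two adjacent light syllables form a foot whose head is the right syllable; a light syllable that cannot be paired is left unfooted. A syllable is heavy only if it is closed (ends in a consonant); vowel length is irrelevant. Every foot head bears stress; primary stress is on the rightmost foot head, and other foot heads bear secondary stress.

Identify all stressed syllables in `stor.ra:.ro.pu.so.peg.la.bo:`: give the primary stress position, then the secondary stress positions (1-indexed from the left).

primary 8, secondary 1, 3, 5, 6

Weights: 1 stor H, 2 ra: L, 3 ro L, 4 pu L, 5 so L, 6 peg H, 7 la L, 8 bo: L.
Parse left to right (heavy = foot alone; LL = one foot; stranded L unfooted): (ˈstor) (ra:.ˈro) (pu.ˈso) (ˈpeg) (la.ˈbo:).
Foot heads: 1, 3, 5, 6, 8.
Primary stress on the rightmost head = syllable 8.
Secondary stress on 1, 3, 5, 6: ˌstor.ra:.ˌro.pu.ˌso.ˌpeg.la.ˈbo:.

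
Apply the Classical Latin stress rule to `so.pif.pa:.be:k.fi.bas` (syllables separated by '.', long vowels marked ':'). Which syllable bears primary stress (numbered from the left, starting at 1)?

4

Classical Latin: stress the penult if heavy (long vowel or closed), else the antepenult.
Weights: 4 be:k H, 5 fi L, 6 bas H.
The penult (syllable 5, fi) is light, so stress falls on the antepenult (syllable 4, be:k).
Stress on syllable 4: so.pif.pa:.ˈbe:k.fi.bas.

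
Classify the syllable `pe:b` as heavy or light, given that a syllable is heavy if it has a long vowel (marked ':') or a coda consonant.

`pe:b`: long vowel, closed (coda /b/). Long vowel and closed → heavy.

heavy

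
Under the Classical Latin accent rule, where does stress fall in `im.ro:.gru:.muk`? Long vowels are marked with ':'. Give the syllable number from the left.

3

Classical Latin: stress the penult if heavy (long vowel or closed), else the antepenult.
Weights: 2 ro: H, 3 gru: H, 4 muk H.
The penult (syllable 3, gru:) is heavy, so it takes stress.
Stress on syllable 3: im.ro:.ˈgru:.muk.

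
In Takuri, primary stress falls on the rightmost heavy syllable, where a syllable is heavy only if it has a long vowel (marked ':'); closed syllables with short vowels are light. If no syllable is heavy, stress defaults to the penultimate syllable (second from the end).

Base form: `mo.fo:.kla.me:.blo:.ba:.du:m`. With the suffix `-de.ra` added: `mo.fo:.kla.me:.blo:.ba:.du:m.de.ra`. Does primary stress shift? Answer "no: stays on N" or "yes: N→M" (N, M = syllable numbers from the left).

Base `mo.fo:.kla.me:.blo:.ba:.du:m` (7 syllables):
  Weights: 1 mo L, 2 fo: H, 3 kla L, 4 me: H, 5 blo: H, 6 ba: H, 7 du:m H.
  Heavy syllables in the domain: 2, 4, 5, 6, 7. The rightmost is syllable 7 (du:m).
  → primary stress on syllable 7.
Suffixed `mo.fo:.kla.me:.blo:.ba:.du:m.de.ra` (9 syllables):
  Weights: 1 mo L, 2 fo: H, 3 kla L, 4 me: H, 5 blo: H, 6 ba: H, 7 du:m H, 8 de L, 9 ra L.
  Heavy syllables in the domain: 2, 4, 5, 6, 7. The rightmost is syllable 7 (du:m).
  → primary stress on syllable 7.

no: stays on 7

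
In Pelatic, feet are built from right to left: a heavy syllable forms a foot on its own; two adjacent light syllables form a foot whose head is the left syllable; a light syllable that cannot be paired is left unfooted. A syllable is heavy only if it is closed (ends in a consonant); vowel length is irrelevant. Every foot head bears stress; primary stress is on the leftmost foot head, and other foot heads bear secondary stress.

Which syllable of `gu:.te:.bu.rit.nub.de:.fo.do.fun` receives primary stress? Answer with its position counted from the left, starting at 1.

Weights: 1 gu: L, 2 te: L, 3 bu L, 4 rit H, 5 nub H, 6 de: L, 7 fo L, 8 do L, 9 fun H.
Parse right to left (heavy = foot alone; LL = one foot; stranded L unfooted): gu: (ˈte:.bu) (ˈrit) (ˈnub) de: (ˈfo.do) (ˈfun).
Foot heads: 2, 4, 5, 7, 9.
Primary stress on the leftmost head = syllable 2.
Primary stress: syllable 2 → gu:.ˈte:.bu.rit.nub.de:.fo.do.fun.

2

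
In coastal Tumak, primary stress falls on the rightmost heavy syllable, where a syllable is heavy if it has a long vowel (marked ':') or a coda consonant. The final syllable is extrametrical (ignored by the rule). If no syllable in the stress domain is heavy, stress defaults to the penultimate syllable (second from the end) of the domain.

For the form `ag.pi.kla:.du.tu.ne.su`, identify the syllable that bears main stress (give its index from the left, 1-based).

3

The final syllable (7, su) is extrametrical; the stress domain is syllables 1–6.
Weights: 1 ag H, 2 pi L, 3 kla: H, 4 du L, 5 tu L, 6 ne L.
Heavy syllables in the domain: 1, 3. The rightmost is syllable 3 (kla:).
Primary stress: syllable 3 → ag.pi.ˈkla:.du.tu.ne.su.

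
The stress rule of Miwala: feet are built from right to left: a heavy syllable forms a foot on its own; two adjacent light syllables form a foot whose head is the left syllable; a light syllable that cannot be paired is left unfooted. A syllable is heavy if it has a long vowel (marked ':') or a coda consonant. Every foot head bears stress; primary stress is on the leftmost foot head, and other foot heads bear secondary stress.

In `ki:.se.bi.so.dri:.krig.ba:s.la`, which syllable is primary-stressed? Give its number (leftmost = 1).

Weights: 1 ki: H, 2 se L, 3 bi L, 4 so L, 5 dri: H, 6 krig H, 7 ba:s H, 8 la L.
Parse right to left (heavy = foot alone; LL = one foot; stranded L unfooted): (ˈki:) se (ˈbi.so) (ˈdri:) (ˈkrig) (ˈba:s) la.
Foot heads: 1, 3, 5, 6, 7.
Primary stress on the leftmost head = syllable 1.
Primary stress: syllable 1 → ˈki:.se.bi.so.dri:.krig.ba:s.la.

1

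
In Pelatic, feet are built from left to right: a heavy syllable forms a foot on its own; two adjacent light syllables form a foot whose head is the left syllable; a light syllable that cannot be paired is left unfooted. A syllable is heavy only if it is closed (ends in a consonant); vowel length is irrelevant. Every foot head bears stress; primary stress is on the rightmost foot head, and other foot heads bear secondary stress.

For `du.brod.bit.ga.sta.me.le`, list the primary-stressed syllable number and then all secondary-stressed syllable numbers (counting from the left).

Weights: 1 du L, 2 brod H, 3 bit H, 4 ga L, 5 sta L, 6 me L, 7 le L.
Parse left to right (heavy = foot alone; LL = one foot; stranded L unfooted): du (ˈbrod) (ˈbit) (ˈga.sta) (ˈme.le).
Foot heads: 2, 3, 4, 6.
Primary stress on the rightmost head = syllable 6.
Secondary stress on 2, 3, 4: du.ˌbrod.ˌbit.ˌga.sta.ˈme.le.

primary 6, secondary 2, 3, 4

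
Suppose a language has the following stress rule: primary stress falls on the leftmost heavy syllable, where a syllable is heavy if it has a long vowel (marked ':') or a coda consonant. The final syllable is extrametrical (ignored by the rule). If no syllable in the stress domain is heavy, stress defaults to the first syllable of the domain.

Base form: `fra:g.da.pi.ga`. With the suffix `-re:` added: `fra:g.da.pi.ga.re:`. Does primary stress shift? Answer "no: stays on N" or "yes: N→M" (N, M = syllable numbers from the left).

no: stays on 1

Base `fra:g.da.pi.ga` (4 syllables):
  The final syllable (4, ga) is extrametrical; the stress domain is syllables 1–3.
  Weights: 1 fra:g H, 2 da L, 3 pi L.
  Heavy syllables in the domain: 1. The leftmost is syllable 1 (fra:g).
  → primary stress on syllable 1.
Suffixed `fra:g.da.pi.ga.re:` (5 syllables):
  The final syllable (5, re:) is extrametrical; the stress domain is syllables 1–4.
  Weights: 1 fra:g H, 2 da L, 3 pi L, 4 ga L.
  Heavy syllables in the domain: 1. The leftmost is syllable 1 (fra:g).
  → primary stress on syllable 1.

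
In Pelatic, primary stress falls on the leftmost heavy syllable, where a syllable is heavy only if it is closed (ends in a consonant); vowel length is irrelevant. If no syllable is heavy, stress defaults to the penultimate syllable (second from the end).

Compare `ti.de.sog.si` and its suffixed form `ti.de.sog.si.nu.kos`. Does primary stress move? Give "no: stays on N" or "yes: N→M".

Base `ti.de.sog.si` (4 syllables):
  Weights: 1 ti L, 2 de L, 3 sog H, 4 si L.
  Heavy syllables in the domain: 3. The leftmost is syllable 3 (sog).
  → primary stress on syllable 3.
Suffixed `ti.de.sog.si.nu.kos` (6 syllables):
  Weights: 1 ti L, 2 de L, 3 sog H, 4 si L, 5 nu L, 6 kos H.
  Heavy syllables in the domain: 3, 6. The leftmost is syllable 3 (sog).
  → primary stress on syllable 3.

no: stays on 3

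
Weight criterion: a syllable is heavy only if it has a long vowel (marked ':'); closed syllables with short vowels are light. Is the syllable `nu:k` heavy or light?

heavy

`nu:k`: long vowel, closed (coda /k/). Long vowel → heavy.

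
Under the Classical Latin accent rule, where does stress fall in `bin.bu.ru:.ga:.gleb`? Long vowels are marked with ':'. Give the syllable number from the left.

4

Classical Latin: stress the penult if heavy (long vowel or closed), else the antepenult.
Weights: 3 ru: H, 4 ga: H, 5 gleb H.
The penult (syllable 4, ga:) is heavy, so it takes stress.
Stress on syllable 4: bin.bu.ru:.ˈga:.gleb.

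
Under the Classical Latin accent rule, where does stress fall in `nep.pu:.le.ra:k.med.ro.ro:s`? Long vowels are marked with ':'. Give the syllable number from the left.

5

Classical Latin: stress the penult if heavy (long vowel or closed), else the antepenult.
Weights: 5 med H, 6 ro L, 7 ro:s H.
The penult (syllable 6, ro) is light, so stress falls on the antepenult (syllable 5, med).
Stress on syllable 5: nep.pu:.le.ra:k.ˈmed.ro.ro:s.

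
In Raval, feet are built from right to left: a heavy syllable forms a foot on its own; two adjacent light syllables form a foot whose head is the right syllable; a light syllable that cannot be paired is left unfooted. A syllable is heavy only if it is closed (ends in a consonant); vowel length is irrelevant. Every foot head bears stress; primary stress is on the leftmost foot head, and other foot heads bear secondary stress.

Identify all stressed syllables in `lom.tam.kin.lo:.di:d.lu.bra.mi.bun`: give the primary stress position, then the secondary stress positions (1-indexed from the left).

Weights: 1 lom H, 2 tam H, 3 kin H, 4 lo: L, 5 di:d H, 6 lu L, 7 bra L, 8 mi L, 9 bun H.
Parse right to left (heavy = foot alone; LL = one foot; stranded L unfooted): (ˈlom) (ˈtam) (ˈkin) lo: (ˈdi:d) lu (bra.ˈmi) (ˈbun).
Foot heads: 1, 2, 3, 5, 8, 9.
Primary stress on the leftmost head = syllable 1.
Secondary stress on 2, 3, 5, 8, 9: ˈlom.ˌtam.ˌkin.lo:.ˌdi:d.lu.bra.ˌmi.ˌbun.

primary 1, secondary 2, 3, 5, 8, 9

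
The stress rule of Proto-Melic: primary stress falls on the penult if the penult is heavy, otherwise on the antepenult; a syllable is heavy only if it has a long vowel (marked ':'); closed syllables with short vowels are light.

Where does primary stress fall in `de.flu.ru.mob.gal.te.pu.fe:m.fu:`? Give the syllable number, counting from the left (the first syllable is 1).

8

Weights: 7 pu L, 8 fe:m H, 9 fu: H.
The penult (syllable 8, fe:m) is heavy, so it takes stress.
Primary stress: syllable 8 → de.flu.ru.mob.gal.te.pu.ˈfe:m.fu:.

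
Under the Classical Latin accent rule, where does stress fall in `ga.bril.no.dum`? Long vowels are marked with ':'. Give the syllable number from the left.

Classical Latin: stress the penult if heavy (long vowel or closed), else the antepenult.
Weights: 2 bril H, 3 no L, 4 dum H.
The penult (syllable 3, no) is light, so stress falls on the antepenult (syllable 2, bril).
Stress on syllable 2: ga.ˈbril.no.dum.

2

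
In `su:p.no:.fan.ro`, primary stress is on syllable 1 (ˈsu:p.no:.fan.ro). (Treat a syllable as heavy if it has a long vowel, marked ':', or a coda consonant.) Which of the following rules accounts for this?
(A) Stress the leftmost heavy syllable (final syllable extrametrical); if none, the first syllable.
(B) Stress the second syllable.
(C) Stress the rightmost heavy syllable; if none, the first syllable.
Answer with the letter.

A

Rule A → syllable 1 ✓.
Rule B → syllable 2 (observed: 1).
Rule C → syllable 3 (observed: 1).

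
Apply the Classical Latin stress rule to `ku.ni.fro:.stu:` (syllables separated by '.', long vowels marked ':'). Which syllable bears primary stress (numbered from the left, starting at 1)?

3

Classical Latin: stress the penult if heavy (long vowel or closed), else the antepenult.
Weights: 2 ni L, 3 fro: H, 4 stu: H.
The penult (syllable 3, fro:) is heavy, so it takes stress.
Stress on syllable 3: ku.ni.ˈfro:.stu:.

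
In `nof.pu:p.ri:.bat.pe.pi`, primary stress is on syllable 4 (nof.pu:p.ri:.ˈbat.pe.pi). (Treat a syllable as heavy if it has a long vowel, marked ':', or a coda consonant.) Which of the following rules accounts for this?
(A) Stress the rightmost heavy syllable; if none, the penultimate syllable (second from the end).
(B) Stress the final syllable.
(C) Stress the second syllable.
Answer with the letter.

A

Rule A → syllable 4 ✓.
Rule B → syllable 6 (observed: 4).
Rule C → syllable 2 (observed: 4).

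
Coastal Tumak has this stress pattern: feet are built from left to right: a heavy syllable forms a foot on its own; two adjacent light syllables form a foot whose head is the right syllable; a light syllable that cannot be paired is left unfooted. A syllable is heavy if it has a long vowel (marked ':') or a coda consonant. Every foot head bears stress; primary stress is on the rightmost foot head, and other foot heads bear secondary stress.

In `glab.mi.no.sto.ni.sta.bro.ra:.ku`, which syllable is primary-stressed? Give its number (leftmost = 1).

8

Weights: 1 glab H, 2 mi L, 3 no L, 4 sto L, 5 ni L, 6 sta L, 7 bro L, 8 ra: H, 9 ku L.
Parse left to right (heavy = foot alone; LL = one foot; stranded L unfooted): (ˈglab) (mi.ˈno) (sto.ˈni) (sta.ˈbro) (ˈra:) ku.
Foot heads: 1, 3, 5, 7, 8.
Primary stress on the rightmost head = syllable 8.
Primary stress: syllable 8 → glab.mi.no.sto.ni.sta.bro.ˈra:.ku.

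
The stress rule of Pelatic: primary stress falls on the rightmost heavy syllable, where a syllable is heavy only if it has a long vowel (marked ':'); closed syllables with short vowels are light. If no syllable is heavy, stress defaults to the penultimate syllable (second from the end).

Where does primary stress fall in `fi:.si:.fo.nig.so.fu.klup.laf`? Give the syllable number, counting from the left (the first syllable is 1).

2

Weights: 1 fi: H, 2 si: H, 3 fo L, 4 nig L, 5 so L, 6 fu L, 7 klup L, 8 laf L.
Heavy syllables in the domain: 1, 2. The rightmost is syllable 2 (si:).
Primary stress: syllable 2 → fi:.ˈsi:.fo.nig.so.fu.klup.laf.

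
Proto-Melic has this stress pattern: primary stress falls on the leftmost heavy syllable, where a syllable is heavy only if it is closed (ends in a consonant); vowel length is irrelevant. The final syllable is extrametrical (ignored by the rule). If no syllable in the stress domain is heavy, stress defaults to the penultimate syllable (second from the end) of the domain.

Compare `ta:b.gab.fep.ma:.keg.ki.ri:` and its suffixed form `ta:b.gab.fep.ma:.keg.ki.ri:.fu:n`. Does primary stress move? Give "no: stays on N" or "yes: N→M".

no: stays on 1

Base `ta:b.gab.fep.ma:.keg.ki.ri:` (7 syllables):
  The final syllable (7, ri:) is extrametrical; the stress domain is syllables 1–6.
  Weights: 1 ta:b H, 2 gab H, 3 fep H, 4 ma: L, 5 keg H, 6 ki L.
  Heavy syllables in the domain: 1, 2, 3, 5. The leftmost is syllable 1 (ta:b).
  → primary stress on syllable 1.
Suffixed `ta:b.gab.fep.ma:.keg.ki.ri:.fu:n` (8 syllables):
  The final syllable (8, fu:n) is extrametrical; the stress domain is syllables 1–7.
  Weights: 1 ta:b H, 2 gab H, 3 fep H, 4 ma: L, 5 keg H, 6 ki L, 7 ri: L.
  Heavy syllables in the domain: 1, 2, 3, 5. The leftmost is syllable 1 (ta:b).
  → primary stress on syllable 1.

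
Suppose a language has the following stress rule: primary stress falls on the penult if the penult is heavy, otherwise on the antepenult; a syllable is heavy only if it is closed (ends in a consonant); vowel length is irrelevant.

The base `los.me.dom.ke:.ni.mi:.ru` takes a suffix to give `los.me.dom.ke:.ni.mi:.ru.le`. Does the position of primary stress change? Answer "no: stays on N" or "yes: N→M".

yes: 5→6

Base `los.me.dom.ke:.ni.mi:.ru` (7 syllables):
  Weights: 5 ni L, 6 mi: L, 7 ru L.
  The penult (syllable 6, mi:) is light, so stress falls on the antepenult (syllable 5, ni).
  → primary stress on syllable 5.
Suffixed `los.me.dom.ke:.ni.mi:.ru.le` (8 syllables):
  Weights: 6 mi: L, 7 ru L, 8 le L.
  The penult (syllable 7, ru) is light, so stress falls on the antepenult (syllable 6, mi:).
  → primary stress on syllable 6.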